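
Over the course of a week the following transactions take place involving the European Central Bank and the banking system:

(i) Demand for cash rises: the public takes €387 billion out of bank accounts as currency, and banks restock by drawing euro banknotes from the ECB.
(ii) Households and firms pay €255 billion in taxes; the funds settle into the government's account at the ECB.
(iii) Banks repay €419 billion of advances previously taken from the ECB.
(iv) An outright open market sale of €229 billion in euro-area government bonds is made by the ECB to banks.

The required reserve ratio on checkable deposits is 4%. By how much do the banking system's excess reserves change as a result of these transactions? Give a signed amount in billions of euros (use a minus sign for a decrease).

Currency withdrawal €387 billion: reserves −€387B, deposits −€387B.
Government account inflow €255 billion: reserves −€255B, deposits −€255B.
Discount-window repayment €419 billion: reserves −€419B, deposits 0.
OMO sale (to banks) €229 billion: reserves −€229B, deposits 0.
Totals: Δreserves = −€1290B, Δdeposits = −€642B.
Δrequired reserves = 4% × −€642B = −€25.68B.
Δexcess reserves = Δreserves − Δrequired = −€1290B − (−€25.68B) = -€1264.32 billion.

-€1264.32 billion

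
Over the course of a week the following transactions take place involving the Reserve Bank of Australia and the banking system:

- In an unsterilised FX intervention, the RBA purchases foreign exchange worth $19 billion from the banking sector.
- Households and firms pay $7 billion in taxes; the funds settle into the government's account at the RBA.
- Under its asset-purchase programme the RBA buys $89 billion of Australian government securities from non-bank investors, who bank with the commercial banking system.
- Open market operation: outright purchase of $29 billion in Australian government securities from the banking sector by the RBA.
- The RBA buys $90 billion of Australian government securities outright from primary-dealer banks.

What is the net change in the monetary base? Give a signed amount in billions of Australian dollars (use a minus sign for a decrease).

+$220 billion

FX purchase $19 billion: RBA balance sheet expands → +$19B.
Government account inflow $7 billion: reserves shift to a non-base liability → −$7B.
Asset purchase (from non-banks) $89 billion: RBA balance sheet expands → +$89B.
OMO purchase (from banks) $29 billion: RBA balance sheet expands → +$29B.
OMO purchase (from banks) $90 billion: RBA balance sheet expands → +$90B.
Net: 19 − 7 + 89 + 29 + 90 = +$220 billion.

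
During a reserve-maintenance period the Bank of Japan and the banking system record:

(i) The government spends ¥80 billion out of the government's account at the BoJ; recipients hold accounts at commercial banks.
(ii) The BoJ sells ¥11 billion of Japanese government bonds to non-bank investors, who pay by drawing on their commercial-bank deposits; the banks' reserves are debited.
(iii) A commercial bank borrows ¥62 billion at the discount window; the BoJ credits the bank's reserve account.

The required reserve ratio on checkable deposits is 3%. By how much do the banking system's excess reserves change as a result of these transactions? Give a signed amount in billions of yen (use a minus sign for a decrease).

Government spending ¥80 billion: reserves +¥80B, deposits +¥80B.
Asset sale (to non-banks) ¥11 billion: reserves −¥11B, deposits −¥11B.
Discount-window loan ¥62 billion: reserves +¥62B, deposits 0.
Totals: Δreserves = +¥131B, Δdeposits = +¥69B.
Δrequired reserves = 3% × +¥69B = +¥2.07B.
Δexcess reserves = Δreserves − Δrequired = +¥131B − (+¥2.07B) = +¥128.93 billion.

+¥128.93 billion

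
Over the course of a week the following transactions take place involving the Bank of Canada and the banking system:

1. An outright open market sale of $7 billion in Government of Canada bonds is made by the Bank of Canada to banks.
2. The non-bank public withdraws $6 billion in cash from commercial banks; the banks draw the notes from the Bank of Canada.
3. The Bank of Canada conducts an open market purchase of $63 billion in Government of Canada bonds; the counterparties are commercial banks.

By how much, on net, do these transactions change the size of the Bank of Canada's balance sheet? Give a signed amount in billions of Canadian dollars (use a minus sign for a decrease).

OMO sale (to banks) $7 billion: a Bank of Canada asset is shed → −$7B.
Currency withdrawal $6 billion: only the composition of liabilities changes → 0.
OMO purchase (from banks) $63 billion: a Bank of Canada asset is acquired → +$63B.
Net: −7 + 0 + 63 = +$56 billion.

+$56 billion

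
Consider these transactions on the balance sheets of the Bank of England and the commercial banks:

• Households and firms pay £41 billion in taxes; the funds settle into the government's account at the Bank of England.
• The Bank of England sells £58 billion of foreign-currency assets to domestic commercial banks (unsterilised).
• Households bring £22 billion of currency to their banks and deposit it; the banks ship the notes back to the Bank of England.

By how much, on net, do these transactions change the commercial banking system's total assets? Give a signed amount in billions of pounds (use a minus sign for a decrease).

Government account inflow £41 billion: bank balance sheets shrink → −£41B.
FX sale £58 billion: just an asset swap on bank balance sheets → 0.
Currency deposit £22 billion: bank balance sheets expand → +£22B.
Net: −41 + 0 + 22 = -£19 billion.

-£19 billion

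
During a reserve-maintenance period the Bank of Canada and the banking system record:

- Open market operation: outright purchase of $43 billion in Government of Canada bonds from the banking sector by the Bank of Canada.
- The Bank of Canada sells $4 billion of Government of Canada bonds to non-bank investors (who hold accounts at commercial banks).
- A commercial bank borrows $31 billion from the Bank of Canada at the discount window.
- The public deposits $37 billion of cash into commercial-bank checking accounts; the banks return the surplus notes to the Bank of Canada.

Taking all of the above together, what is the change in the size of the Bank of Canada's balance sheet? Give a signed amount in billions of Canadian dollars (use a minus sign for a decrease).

OMO purchase (from banks) $43 billion: a Bank of Canada asset is acquired → +$43B.
Asset sale (to non-banks) $4 billion: a Bank of Canada asset is shed → −$4B.
Discount-window loan $31 billion: a Bank of Canada asset is acquired → +$31B.
Currency deposit $37 billion: only the composition of liabilities changes → 0.
Net: 43 − 4 + 31 + 0 = +$70 billion.

+$70 billion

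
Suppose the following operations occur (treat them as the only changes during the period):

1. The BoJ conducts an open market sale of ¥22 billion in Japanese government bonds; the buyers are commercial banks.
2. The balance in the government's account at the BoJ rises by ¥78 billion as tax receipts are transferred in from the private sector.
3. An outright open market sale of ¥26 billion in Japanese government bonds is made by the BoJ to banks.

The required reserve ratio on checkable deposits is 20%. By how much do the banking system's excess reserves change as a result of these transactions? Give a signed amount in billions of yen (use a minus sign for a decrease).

-¥110.4 billion

OMO sale (to banks) ¥22 billion: reserves −¥22B, deposits 0.
Government account inflow ¥78 billion: reserves −¥78B, deposits −¥78B.
OMO sale (to banks) ¥26 billion: reserves −¥26B, deposits 0.
Totals: Δreserves = −¥126B, Δdeposits = −¥78B.
Δrequired reserves = 20% × −¥78B = −¥15.6B.
Δexcess reserves = Δreserves − Δrequired = −¥126B − (−¥15.6B) = -¥110.4 billion.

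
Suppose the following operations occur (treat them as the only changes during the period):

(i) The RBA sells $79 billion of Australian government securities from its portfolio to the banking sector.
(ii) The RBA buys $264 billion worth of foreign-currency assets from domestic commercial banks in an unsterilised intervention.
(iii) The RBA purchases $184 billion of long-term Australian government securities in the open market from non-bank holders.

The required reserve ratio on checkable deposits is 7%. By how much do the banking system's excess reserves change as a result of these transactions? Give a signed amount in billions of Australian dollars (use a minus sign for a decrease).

OMO sale (to banks) $79 billion: reserves −$79B, deposits 0.
FX purchase $264 billion: reserves +$264B, deposits 0.
Asset purchase (from non-banks) $184 billion: reserves +$184B, deposits +$184B.
Totals: Δreserves = +$369B, Δdeposits = +$184B.
Δrequired reserves = 7% × +$184B = +$12.88B.
Δexcess reserves = Δreserves − Δrequired = +$369B − (+$12.88B) = +$356.12 billion.

+$356.12 billion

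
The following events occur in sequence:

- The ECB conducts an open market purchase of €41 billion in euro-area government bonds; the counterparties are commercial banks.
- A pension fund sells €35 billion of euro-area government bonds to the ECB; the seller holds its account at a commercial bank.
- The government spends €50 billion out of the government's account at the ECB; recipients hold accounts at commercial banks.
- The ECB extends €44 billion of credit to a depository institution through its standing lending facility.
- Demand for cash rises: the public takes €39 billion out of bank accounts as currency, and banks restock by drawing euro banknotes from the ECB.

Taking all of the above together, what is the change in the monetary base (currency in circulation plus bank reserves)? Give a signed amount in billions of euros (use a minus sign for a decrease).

+€170 billion

OMO purchase (from banks) €41 billion: ECB balance sheet expands → +€41B.
Asset purchase (from non-banks) €35 billion: ECB balance sheet expands → +€35B.
Government spending €50 billion: a non-base liability converts back to reserves → +€50B.
Discount-window loan €44 billion: ECB balance sheet expands → +€44B.
Currency withdrawal €39 billion: just a shift between currency and reserves — both are base money → 0.
Net: 41 + 35 + 50 + 44 + 0 = +€170 billion.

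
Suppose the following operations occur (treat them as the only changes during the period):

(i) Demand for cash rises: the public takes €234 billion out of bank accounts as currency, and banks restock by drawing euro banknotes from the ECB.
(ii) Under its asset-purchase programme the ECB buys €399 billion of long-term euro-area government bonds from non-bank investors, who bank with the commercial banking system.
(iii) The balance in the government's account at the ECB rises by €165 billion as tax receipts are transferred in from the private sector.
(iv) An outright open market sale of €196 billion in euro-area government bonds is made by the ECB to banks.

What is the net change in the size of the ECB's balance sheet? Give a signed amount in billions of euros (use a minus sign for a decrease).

ECB balance sheet:
  Assets:      Securities +€203B
  Liabilities: Bank reserves −€196B, Currency in circulation +€234B, Government deposits +€165B
Change in total ECB assets = +€203 billion.

+€203 billion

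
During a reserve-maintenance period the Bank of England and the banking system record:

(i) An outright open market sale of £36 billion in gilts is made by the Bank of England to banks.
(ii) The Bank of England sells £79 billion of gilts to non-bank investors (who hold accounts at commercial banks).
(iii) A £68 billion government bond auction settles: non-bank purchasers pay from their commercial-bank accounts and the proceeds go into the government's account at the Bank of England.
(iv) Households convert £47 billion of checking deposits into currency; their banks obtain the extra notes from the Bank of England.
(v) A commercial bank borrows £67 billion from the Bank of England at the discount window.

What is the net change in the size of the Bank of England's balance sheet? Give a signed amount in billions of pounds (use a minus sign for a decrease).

-£48 billion

OMO sale (to banks) £36 billion: a Bank of England asset is shed → −£36B.
Asset sale (to non-banks) £79 billion: a Bank of England asset is shed → −£79B.
Government account inflow £68 billion: only the composition of liabilities changes → 0.
Currency withdrawal £47 billion: only the composition of liabilities changes → 0.
Discount-window loan £67 billion: a Bank of England asset is acquired → +£67B.
Net: −36 − 79 + 0 + 0 + 67 = -£48 billion.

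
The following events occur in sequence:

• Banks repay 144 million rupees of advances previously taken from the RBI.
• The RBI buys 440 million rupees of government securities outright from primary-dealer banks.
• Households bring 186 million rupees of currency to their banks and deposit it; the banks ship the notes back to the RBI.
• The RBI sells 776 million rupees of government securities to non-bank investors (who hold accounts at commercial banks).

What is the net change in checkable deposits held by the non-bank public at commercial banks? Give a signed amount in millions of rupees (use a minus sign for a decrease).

-590 million

RBI balance sheet:
  Assets:      Securities −336M, Loans to banks −144M
  Liabilities: Bank reserves −294M, Currency in circulation −186M
Commercial banking system:
  Assets:      Reserves at CB −294M, Securities −440M
  Liabilities: Checkable deposits −590M, Borrowings from CB −144M
So the change in checkable deposits held by the non-bank public at commercial banks is -590 million.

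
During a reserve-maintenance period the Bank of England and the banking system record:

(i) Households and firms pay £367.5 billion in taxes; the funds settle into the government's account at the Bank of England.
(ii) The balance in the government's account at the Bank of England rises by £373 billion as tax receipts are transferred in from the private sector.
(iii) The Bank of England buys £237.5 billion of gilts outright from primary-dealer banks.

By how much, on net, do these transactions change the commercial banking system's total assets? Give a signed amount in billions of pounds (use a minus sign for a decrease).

Bank of England balance sheet:
  Assets:      Securities +£237.5B
  Liabilities: Bank reserves −£503B, Government deposits +£740.5B
Commercial banking system:
  Assets:      Reserves at CB −£503B, Securities −£237.5B
  Liabilities: Checkable deposits −£740.5B
Change in total bank assets = -£740.5 billion.

-£740.5 billion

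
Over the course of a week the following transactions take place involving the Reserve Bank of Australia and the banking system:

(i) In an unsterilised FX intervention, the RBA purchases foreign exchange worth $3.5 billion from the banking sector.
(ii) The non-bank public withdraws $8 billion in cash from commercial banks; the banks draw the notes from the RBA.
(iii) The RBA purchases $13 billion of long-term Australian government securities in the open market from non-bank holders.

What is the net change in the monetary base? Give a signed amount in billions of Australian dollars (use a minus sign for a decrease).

+$16.5 billion

FX purchase $3.5 billion: RBA balance sheet expands → +$3.5B.
Currency withdrawal $8 billion: just a shift between currency and reserves — both are base money → 0.
Asset purchase (from non-banks) $13 billion: RBA balance sheet expands → +$13B.
Net: 3.5 + 0 + 13 = +$16.5 billion.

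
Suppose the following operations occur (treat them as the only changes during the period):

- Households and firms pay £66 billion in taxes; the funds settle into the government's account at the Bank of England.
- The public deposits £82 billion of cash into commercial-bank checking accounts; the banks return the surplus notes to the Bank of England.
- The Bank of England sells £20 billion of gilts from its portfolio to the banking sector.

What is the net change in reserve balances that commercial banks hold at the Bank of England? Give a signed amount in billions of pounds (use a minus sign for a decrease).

-£4 billion

Bank of England balance sheet:
  Assets:      Securities −£20B
  Liabilities: Bank reserves −£4B, Currency in circulation −£82B, Government deposits +£66B
Commercial banking system:
  Assets:      Reserves at CB −£4B, Securities +£20B
  Liabilities: Checkable deposits +£16B
So the change in reserve balances that commercial banks hold at the Bank of England is -£4 billion.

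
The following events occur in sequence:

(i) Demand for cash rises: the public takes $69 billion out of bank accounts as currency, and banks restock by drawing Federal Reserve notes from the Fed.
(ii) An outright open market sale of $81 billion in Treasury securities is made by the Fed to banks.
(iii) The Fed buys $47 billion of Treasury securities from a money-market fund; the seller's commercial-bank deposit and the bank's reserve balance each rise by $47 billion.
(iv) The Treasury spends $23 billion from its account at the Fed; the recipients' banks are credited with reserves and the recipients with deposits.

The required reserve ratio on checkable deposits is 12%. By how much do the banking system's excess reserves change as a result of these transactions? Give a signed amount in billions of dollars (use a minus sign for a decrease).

-$80.12 billion

Currency withdrawal $69 billion: reserves −$69B, deposits −$69B.
OMO sale (to banks) $81 billion: reserves −$81B, deposits 0.
Asset purchase (from non-banks) $47 billion: reserves +$47B, deposits +$47B.
Government spending $23 billion: reserves +$23B, deposits +$23B.
Totals: Δreserves = −$80B, Δdeposits = +$1B.
Δrequired reserves = 12% × +$1B = +$0.12B.
Δexcess reserves = Δreserves − Δrequired = −$80B − (+$0.12B) = -$80.12 billion.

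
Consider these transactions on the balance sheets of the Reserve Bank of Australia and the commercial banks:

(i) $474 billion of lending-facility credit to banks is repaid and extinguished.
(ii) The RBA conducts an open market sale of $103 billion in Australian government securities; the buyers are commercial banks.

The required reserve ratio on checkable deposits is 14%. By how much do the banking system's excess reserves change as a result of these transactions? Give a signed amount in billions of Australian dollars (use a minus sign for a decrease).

-$577 billion

Discount-window repayment $474 billion: reserves −$474B, deposits 0.
OMO sale (to banks) $103 billion: reserves −$103B, deposits 0.
Totals: Δreserves = −$577B, Δdeposits = 0.
Δrequired reserves = 14% × 0 = 0.
Δexcess reserves = Δreserves − Δrequired = −$577B − (0) = -$577 billion.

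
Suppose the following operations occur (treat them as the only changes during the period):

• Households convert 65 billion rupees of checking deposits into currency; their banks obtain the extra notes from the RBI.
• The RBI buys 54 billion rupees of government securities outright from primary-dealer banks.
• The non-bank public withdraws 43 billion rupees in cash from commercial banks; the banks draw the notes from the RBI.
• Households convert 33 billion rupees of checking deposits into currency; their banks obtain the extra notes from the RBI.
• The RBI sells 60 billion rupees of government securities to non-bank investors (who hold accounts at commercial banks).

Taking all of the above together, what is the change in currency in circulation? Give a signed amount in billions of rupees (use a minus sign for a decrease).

Currency withdrawal 65 billion rupees: notes leave the central bank → +65B.
OMO purchase (from banks) 54 billion rupees: no currency enters or leaves circulation → 0.
Currency withdrawal 43 billion rupees: notes leave the central bank → +43B.
Currency withdrawal 33 billion rupees: notes leave the central bank → +33B.
Asset sale (to non-banks) 60 billion rupees: no currency enters or leaves circulation → 0.
Net: 65 + 0 + 43 + 33 + 0 = +141 billion.

+141 billion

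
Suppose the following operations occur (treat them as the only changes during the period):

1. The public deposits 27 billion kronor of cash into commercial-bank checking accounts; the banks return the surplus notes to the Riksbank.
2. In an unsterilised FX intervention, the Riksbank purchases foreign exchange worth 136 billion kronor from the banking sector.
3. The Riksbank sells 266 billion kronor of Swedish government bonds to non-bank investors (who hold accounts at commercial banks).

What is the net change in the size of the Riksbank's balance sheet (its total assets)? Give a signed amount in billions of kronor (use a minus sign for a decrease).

Currency deposit 27 billion kronor: only the composition of liabilities changes → 0.
FX purchase 136 billion kronor: a Riksbank asset is acquired → +136B.
Asset sale (to non-banks) 266 billion kronor: a Riksbank asset is shed → −266B.
Net: 0 + 136 − 266 = -130 billion.

-130 billion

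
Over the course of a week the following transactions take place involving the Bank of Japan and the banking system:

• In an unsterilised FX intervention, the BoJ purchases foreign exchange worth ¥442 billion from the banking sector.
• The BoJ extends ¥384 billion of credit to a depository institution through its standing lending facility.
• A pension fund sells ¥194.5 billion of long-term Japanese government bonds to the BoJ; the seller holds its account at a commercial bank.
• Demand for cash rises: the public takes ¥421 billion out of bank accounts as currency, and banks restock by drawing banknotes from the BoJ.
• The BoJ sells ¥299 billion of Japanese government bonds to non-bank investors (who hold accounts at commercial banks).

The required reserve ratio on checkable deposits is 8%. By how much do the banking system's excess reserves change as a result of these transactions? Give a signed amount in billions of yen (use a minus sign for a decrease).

FX purchase ¥442 billion: reserves +¥442B, deposits 0.
Discount-window loan ¥384 billion: reserves +¥384B, deposits 0.
Asset purchase (from non-banks) ¥194.5 billion: reserves +¥194.5B, deposits +¥194.5B.
Currency withdrawal ¥421 billion: reserves −¥421B, deposits −¥421B.
Asset sale (to non-banks) ¥299 billion: reserves −¥299B, deposits −¥299B.
Totals: Δreserves = +¥300.5B, Δdeposits = −¥525.5B.
Δrequired reserves = 8% × −¥525.5B = −¥42.04B.
Δexcess reserves = Δreserves − Δrequired = +¥300.5B − (−¥42.04B) = +¥342.54 billion.

+¥342.54 billion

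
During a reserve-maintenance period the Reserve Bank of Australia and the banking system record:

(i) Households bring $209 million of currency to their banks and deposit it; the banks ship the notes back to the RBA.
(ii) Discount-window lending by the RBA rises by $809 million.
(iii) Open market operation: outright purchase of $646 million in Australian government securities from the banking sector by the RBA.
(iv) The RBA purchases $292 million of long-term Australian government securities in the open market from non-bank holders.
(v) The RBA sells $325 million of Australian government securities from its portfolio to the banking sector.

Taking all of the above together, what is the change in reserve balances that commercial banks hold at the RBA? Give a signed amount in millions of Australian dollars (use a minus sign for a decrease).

+$1631 million

Currency deposit $209 million: returned notes are swapped for reserve credit → +$209M.
Discount-window loan $809 million: the loan is credited to the bank's reserve account → +$809M.
OMO purchase (from banks) $646 million: the RBA pays by crediting reserve accounts → +$646M.
Asset purchase (from non-banks) $292 million: the RBA pays by crediting reserve accounts → +$292M.
OMO sale (to banks) $325 million: the buying banks pay out of their reserve balances → −$325M.
Net: 209 + 809 + 646 + 292 − 325 = +$1631 million.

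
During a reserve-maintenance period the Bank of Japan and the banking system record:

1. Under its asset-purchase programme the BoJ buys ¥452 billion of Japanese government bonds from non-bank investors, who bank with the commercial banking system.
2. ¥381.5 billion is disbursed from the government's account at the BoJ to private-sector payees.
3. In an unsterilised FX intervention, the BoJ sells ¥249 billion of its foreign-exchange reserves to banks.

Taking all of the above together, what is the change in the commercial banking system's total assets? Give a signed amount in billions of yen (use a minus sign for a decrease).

BoJ balance sheet:
  Assets:      Securities +¥452B, Foreign assets −¥249B
  Liabilities: Bank reserves +¥584.5B, Government deposits −¥381.5B
Commercial banking system:
  Assets:      Reserves at CB +¥584.5B, Foreign assets +¥249B
  Liabilities: Checkable deposits +¥833.5B
Change in total bank assets = +¥833.5 billion.

+¥833.5 billion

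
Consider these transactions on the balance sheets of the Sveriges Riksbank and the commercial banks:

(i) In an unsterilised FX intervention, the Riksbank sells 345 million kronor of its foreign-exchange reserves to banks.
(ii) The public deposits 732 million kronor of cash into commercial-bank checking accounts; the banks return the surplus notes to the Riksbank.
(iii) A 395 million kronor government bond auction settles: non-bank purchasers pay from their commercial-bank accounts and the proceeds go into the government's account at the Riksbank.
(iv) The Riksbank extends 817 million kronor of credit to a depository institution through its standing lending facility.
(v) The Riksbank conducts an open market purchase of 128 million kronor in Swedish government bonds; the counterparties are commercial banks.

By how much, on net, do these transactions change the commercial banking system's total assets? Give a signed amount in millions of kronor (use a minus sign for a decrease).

Riksbank balance sheet:
  Assets:      Securities +128M, Loans to banks +817M, Foreign assets −345M
  Liabilities: Bank reserves +937M, Currency in circulation −732M, Government deposits +395M
Commercial banking system:
  Assets:      Reserves at CB +937M, Securities −128M, Foreign assets +345M
  Liabilities: Checkable deposits +337M, Borrowings from CB +817M
Change in total bank assets = +1154 million.

+1154 million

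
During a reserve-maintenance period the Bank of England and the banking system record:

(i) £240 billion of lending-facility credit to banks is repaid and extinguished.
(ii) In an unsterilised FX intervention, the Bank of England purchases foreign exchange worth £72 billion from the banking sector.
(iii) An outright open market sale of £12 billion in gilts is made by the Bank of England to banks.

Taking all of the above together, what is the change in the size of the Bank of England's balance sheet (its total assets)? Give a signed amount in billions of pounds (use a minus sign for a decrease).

-£180 billion

Bank of England balance sheet:
  Assets:      Securities −£12B, Loans to banks −£240B, Foreign assets +£72B
  Liabilities: Bank reserves −£180B
Change in total Bank of England assets = -£180 billion.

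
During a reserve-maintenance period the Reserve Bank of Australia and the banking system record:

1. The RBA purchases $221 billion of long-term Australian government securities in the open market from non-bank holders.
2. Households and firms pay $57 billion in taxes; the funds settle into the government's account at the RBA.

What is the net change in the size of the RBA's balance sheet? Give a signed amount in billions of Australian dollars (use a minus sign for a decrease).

RBA balance sheet:
  Assets:      Securities +$221B
  Liabilities: Bank reserves +$164B, Government deposits +$57B
Commercial banking system:
  Assets:      Reserves at CB +$164B
  Liabilities: Checkable deposits +$164B
Change in total RBA assets = +$221 billion.

+$221 billion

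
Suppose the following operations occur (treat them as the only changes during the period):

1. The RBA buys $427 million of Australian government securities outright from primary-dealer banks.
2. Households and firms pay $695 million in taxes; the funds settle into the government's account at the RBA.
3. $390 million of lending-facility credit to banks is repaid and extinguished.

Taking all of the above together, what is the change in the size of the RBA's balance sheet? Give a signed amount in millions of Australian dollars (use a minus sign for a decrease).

+$37 million

OMO purchase (from banks) $427 million: an RBA asset is acquired → +$427M.
Government account inflow $695 million: only the composition of liabilities changes → 0.
Discount-window repayment $390 million: an RBA asset is shed → −$390M.
Net: 427 + 0 − 390 = +$37 million.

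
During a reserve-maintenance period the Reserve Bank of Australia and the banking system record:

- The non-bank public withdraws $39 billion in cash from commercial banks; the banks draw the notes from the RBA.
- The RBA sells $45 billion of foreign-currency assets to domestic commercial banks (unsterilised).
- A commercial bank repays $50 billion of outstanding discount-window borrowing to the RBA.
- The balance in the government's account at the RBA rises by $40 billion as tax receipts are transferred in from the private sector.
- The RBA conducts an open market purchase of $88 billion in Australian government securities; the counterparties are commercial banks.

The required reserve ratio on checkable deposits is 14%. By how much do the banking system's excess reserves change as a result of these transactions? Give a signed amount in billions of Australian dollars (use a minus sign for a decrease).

-$74.94 billion

Currency withdrawal $39 billion: reserves −$39B, deposits −$39B.
FX sale $45 billion: reserves −$45B, deposits 0.
Discount-window repayment $50 billion: reserves −$50B, deposits 0.
Government account inflow $40 billion: reserves −$40B, deposits −$40B.
OMO purchase (from banks) $88 billion: reserves +$88B, deposits 0.
Totals: Δreserves = −$86B, Δdeposits = −$79B.
Δrequired reserves = 14% × −$79B = −$11.06B.
Δexcess reserves = Δreserves − Δrequired = −$86B − (−$11.06B) = -$74.94 billion.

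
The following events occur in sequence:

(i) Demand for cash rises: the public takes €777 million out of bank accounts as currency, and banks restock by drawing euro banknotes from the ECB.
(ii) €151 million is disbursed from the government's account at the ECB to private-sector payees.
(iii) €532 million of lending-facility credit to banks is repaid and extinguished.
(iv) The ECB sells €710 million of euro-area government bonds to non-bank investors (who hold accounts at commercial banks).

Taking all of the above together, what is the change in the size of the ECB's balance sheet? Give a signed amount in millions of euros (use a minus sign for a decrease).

-€1242 million

Currency withdrawal €777 million: only the composition of liabilities changes → 0.
Government spending €151 million: only the composition of liabilities changes → 0.
Discount-window repayment €532 million: an ECB asset is shed → −€532M.
Asset sale (to non-banks) €710 million: an ECB asset is shed → −€710M.
Net: 0 + 0 − 532 − 710 = -€1242 million.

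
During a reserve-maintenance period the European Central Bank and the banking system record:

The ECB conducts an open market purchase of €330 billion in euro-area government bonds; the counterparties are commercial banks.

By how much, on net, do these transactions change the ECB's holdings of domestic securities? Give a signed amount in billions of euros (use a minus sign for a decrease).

OMO purchase (from banks) €330 billion: securities added to the ECB's portfolio → +€330B.

+€330 billion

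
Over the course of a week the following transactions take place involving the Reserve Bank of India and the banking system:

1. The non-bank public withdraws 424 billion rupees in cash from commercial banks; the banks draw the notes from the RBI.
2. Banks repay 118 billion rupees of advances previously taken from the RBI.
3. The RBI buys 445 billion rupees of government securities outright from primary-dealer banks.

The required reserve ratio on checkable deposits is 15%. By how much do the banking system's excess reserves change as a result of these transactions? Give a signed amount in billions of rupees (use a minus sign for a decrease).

-33.4 billion

Currency withdrawal 424 billion rupees: reserves −424B, deposits −424B.
Discount-window repayment 118 billion rupees: reserves −118B, deposits 0.
OMO purchase (from banks) 445 billion rupees: reserves +445B, deposits 0.
Totals: Δreserves = −97B, Δdeposits = −424B.
Δrequired reserves = 15% × −424B = −63.6B.
Δexcess reserves = Δreserves − Δrequired = −97B − (−63.6B) = -33.4 billion.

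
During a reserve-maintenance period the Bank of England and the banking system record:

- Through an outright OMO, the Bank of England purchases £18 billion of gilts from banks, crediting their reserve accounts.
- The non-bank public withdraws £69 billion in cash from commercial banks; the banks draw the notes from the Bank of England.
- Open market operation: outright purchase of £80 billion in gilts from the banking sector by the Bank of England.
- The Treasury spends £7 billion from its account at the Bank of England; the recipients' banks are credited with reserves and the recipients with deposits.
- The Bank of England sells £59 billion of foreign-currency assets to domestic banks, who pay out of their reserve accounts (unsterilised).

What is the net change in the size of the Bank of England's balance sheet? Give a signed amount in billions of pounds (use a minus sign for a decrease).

Bank of England balance sheet:
  Assets:      Securities +£98B, Foreign assets −£59B
  Liabilities: Bank reserves −£23B, Currency in circulation +£69B, Government deposits −£7B
Commercial banking system:
  Assets:      Reserves at CB −£23B, Securities −£98B, Foreign assets +£59B
  Liabilities: Checkable deposits −£62B
Change in total Bank of England assets = +£39 billion.

+£39 billion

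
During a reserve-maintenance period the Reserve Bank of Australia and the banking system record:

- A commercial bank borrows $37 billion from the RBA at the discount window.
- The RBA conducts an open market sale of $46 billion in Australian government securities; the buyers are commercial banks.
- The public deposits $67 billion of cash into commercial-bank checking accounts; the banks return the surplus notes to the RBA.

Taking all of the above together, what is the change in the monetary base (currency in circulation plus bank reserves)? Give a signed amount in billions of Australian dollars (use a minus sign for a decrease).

-$9 billion

RBA balance sheet:
  Assets:      Securities −$46B, Loans to banks +$37B
  Liabilities: Bank reserves +$58B, Currency in circulation −$67B
Commercial banking system:
  Assets:      Reserves at CB +$58B, Securities +$46B
  Liabilities: Checkable deposits +$67B, Borrowings from CB +$37B
Monetary base = currency + reserves: −$67B + (+$58B) = -$9 billion.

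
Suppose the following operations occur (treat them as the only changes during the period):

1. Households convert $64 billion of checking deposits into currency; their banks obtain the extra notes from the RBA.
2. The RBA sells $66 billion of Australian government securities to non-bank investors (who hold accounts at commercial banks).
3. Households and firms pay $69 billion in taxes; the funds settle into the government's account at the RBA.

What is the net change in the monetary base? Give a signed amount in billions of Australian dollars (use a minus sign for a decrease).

-$135 billion

Currency withdrawal $64 billion: just a shift between currency and reserves — both are base money → 0.
Asset sale (to non-banks) $66 billion: RBA balance sheet contracts → −$66B.
Government account inflow $69 billion: reserves shift to a non-base liability → −$69B.
Net: 0 − 66 − 69 = -$135 billion.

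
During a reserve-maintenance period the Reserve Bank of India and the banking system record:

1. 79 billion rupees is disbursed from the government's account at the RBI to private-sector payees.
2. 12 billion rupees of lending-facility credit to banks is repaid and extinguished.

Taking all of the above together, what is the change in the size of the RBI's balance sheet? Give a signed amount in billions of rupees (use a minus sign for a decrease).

-12 billion

RBI balance sheet:
  Assets:      Loans to banks −12B
  Liabilities: Bank reserves +67B, Government deposits −79B
Change in total RBI assets = -12 billion.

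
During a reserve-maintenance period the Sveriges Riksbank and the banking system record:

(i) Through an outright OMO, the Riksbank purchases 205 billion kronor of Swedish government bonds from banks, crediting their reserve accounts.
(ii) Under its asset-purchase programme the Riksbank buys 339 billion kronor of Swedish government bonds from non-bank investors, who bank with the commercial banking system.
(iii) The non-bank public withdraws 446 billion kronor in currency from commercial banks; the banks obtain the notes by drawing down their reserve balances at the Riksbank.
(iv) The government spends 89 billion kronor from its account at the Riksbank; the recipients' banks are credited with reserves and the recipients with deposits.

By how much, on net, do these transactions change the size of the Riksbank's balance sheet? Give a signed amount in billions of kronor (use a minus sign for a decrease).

+544 billion

OMO purchase (from banks) 205 billion kronor: a Riksbank asset is acquired → +205B.
Asset purchase (from non-banks) 339 billion kronor: a Riksbank asset is acquired → +339B.
Currency withdrawal 446 billion kronor: only the composition of liabilities changes → 0.
Government spending 89 billion kronor: only the composition of liabilities changes → 0.
Net: 205 + 339 + 0 + 0 = +544 billion.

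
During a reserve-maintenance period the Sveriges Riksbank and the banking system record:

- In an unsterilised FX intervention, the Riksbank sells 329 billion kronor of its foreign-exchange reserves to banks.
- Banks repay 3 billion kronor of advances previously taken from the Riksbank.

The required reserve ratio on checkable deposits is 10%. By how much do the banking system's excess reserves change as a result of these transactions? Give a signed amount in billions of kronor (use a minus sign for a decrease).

-332 billion

FX sale 329 billion kronor: reserves −329B, deposits 0.
Discount-window repayment 3 billion kronor: reserves −3B, deposits 0.
Totals: Δreserves = −332B, Δdeposits = 0.
Δrequired reserves = 10% × 0 = 0.
Δexcess reserves = Δreserves − Δrequired = −332B − (0) = -332 billion.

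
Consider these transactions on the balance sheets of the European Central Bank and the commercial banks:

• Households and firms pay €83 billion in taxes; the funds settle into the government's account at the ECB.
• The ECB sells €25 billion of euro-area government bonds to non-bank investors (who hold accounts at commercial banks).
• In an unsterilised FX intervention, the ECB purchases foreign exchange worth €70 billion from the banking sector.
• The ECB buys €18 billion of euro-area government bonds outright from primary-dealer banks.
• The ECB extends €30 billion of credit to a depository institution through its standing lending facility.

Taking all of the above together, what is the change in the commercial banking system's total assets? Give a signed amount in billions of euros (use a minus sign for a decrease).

-€78 billion

Government account inflow €83 billion: bank balance sheets shrink → −€83B.
Asset sale (to non-banks) €25 billion: bank balance sheets shrink → −€25B.
FX purchase €70 billion: just an asset swap on bank balance sheets → 0.
OMO purchase (from banks) €18 billion: just an asset swap on bank balance sheets → 0.
Discount-window loan €30 billion: bank balance sheets expand → +€30B.
Net: −83 − 25 + 0 + 0 + 30 = -€78 billion.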